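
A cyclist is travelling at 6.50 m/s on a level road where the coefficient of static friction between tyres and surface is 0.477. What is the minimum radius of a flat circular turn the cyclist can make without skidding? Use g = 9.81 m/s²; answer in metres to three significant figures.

9.03 m

At the limit, μ_s m g = m v²/r, so r_min = v²/(μ_s g) = (6.50)²/(0.477 × 9.81) = 42.25/4.679 = 9.029 m.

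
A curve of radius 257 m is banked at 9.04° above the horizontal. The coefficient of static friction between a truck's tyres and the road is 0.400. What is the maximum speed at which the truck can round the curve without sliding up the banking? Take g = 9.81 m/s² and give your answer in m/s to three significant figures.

At the maximum speed, friction acts down the slope at its limiting value f = μN. Radially (horizontal, toward centre): N sinθ + μN cosθ = mv²/r. Vertically: N cosθ − μN sinθ = mg.
Dividing: v² = r g (sinθ + μcosθ)/(cosθ − μsinθ).
sinθ + μcosθ = 0.1571 + 0.400×0.9876 = 0.5522; cosθ − μsinθ = 0.9876 − 0.400×0.1571 = 0.9247.
v² = 257 × 9.81 × 0.5522/0.9247 = 1505 m²/s², so v = 38.80 m/s.

38.8 m/s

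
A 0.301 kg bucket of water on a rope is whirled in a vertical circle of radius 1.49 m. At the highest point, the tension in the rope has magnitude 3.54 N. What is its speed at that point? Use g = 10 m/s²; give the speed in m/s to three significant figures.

At the top, T + mg = mv²/r, so v = √(r(T/m + g)) = √(1.49 × (3.54/0.301 + 10.0)) = √(1.49 × 21.76) = √32.42 = 5.694 m/s.

5.69 m/s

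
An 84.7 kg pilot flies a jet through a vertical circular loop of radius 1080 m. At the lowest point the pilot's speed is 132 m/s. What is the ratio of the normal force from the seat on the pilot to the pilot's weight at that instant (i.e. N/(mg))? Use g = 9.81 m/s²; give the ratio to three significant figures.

At the bottom, N − mg = mv²/r, so N = m(v²/r + g) and N/(mg) = v²/(rg) + 1 = (132)²/(1080 × 9.81) + 1 = 1.645 + 1 = 2.645.

2.64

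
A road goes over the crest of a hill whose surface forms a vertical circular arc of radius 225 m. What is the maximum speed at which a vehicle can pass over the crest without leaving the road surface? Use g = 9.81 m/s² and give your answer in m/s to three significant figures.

At the crest the centre of the circle is below the vehicle, so the net downward (centripetal) force is mg − N = mv²/r.
The vehicle leaves the road when N → 0, giving v_max = √(g r) = √(9.81 × 225) = 46.98 m/s.

47.0 m/s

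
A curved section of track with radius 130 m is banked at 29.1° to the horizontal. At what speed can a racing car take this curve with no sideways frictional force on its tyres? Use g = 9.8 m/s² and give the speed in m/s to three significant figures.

26.6 m/s

On a frictionless banked curve, N sinθ = mv²/r and N cosθ = mg, so tanθ = v²/(rg).
v = √(r g tanθ) = √(130 × 9.8 × tan 29.1°) = √(130 × 9.8 × 0.5566) = √709.1 = 26.63 m/s.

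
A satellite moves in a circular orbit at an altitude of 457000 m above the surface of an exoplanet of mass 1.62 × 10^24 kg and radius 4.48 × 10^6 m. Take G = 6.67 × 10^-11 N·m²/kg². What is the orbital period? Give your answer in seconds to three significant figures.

6630 s

r = R + h = 4.48 × 10^6 + 457000 = 4.937 × 10^6 m. Gravity provides the centripetal force: G M m / r² = m v² / r ⇒ v = √(GM/r) = 4678 m/s.
T = 2πr/v = 2π × 4.937 × 10^6 / 4678 = 6631 s.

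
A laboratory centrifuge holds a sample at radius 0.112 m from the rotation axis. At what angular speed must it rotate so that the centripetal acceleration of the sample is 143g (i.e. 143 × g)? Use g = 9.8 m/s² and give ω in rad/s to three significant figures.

Centripetal acceleration a_c = ω²r. Setting ω²r = 143g:
ω = √(143g / r) = √(143 × 9.8 / 0.112) = √12510 = 111.9 rad/s.

112 rad/s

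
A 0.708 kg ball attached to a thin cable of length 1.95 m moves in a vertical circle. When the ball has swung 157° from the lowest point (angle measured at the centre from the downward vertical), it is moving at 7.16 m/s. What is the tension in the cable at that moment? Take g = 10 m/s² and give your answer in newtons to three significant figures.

12.1 N

Take the radial direction toward the centre of the circle as positive. The component of the weight along the string toward the centre is −mg cos φ (φ measured from the bottom), so Newton's second law along the string gives T − mg cos φ = m v²/r.
cos 157° = -0.9205, so T = m(v²/r + g cos φ) = 0.708 × ((7.16)²/1.95 + 10.0 × -0.9205) = 0.708 × (26.29 + (-9.205)) = 0.708 × 17.09 = 12.10 N.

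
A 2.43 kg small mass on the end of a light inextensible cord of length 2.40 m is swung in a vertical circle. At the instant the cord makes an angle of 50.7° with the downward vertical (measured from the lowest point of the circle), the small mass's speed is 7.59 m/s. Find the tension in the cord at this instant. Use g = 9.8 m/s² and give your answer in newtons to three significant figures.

Take the radial direction toward the centre of the circle as positive. The component of the weight along the string toward the centre is −mg cos φ (φ measured from the bottom), so Newton's second law along the string gives T − mg cos φ = m v²/r.
cos 50.7° = 0.6334, so T = m(v²/r + g cos φ) = 2.43 × ((7.59)²/2.40 + 9.8 × 0.6334) = 2.43 × (24.00 + (6.207)) = 2.43 × 30.21 = 73.41 N.

73.4 N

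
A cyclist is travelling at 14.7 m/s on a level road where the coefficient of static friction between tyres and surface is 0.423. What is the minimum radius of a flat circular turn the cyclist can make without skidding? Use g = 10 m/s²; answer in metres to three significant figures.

At the limit, μ_s m g = m v²/r, so r_min = v²/(μ_s g) = (14.7)²/(0.423 × 10.0) = 216.1/4.230 = 51.09 m.

51.1 m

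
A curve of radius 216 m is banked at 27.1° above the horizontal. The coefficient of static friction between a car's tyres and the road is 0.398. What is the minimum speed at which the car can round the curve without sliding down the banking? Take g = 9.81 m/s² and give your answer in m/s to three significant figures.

At the minimum speed, friction acts up the slope at its limiting value f = μN. Radially (horizontal, toward centre): N sinθ − μN cosθ = mv²/r. Vertically: N cosθ + μN sinθ = mg.
Dividing: v² = r g (sinθ − μcosθ)/(cosθ + μsinθ).
sinθ − μcosθ = 0.4555 − 0.398×0.8902 = 0.1012; cosθ + μsinθ = 0.8902 + 0.398×0.4555 = 1.072.
v² = 216 × 9.81 × 0.1012/1.072 = 200.2 m²/s², so v = 14.15 m/s.

14.1 m/s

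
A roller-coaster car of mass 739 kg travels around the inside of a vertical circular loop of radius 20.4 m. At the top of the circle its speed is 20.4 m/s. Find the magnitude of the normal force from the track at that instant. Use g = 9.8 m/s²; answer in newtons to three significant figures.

At the top, both N and the weight mg point inward (toward the centre), so N + mg = mv²/r.
N = m(v²/r − g) = 739 × ((20.4)²/20.4 − 9.8) = 739 × (20.40 − 9.8) = 739 × 10.60 = 7833 N.

7830 N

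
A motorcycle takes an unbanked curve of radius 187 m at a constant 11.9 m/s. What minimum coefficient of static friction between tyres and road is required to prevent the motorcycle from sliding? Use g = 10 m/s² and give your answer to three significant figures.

Friction provides the centripetal force: μ_s m g = m v²/r, so μ_s = v²/(g r) = (11.90)²/(10.0 × 187) = 141.6/1870 = 0.07573.

0.0757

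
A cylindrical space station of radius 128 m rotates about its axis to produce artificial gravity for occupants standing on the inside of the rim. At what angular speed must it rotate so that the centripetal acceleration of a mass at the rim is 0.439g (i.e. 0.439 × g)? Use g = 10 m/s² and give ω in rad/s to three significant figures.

Centripetal acceleration a_c = ω²r. Setting ω²r = 0.439g:
ω = √(0.439g / r) = √(0.439 × 10.0 / 128) = √0.03430 = 0.1852 rad/s.

0.185 rad/s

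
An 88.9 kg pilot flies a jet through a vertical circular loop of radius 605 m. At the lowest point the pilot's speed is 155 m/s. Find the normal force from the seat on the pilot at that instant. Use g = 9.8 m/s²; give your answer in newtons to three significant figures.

4400 N

At the lowest point, N points up (toward the centre) and the weight mg points down (away from the centre), so the net inward force is N − mg = mv²/r.
N = m(v²/r + g) = 88.9 × ((155)²/605 + 9.8) = 88.9 × (39.71 + 9.8) = 88.9 × 49.51 = 4402 N.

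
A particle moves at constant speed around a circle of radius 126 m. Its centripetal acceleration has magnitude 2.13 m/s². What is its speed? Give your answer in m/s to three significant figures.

a_c = v²/r ⇒ v = √(a_c · r) = √(2.13 × 126) = √268.4 = 16.38 m/s.

16.4 m/s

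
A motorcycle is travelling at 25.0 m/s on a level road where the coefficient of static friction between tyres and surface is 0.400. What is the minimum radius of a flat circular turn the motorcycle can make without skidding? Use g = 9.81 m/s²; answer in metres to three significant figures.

159 m

At the limit, μ_s m g = m v²/r, so r_min = v²/(μ_s g) = (25.0)²/(0.400 × 9.81) = 625.0/3.924 = 159.3 m.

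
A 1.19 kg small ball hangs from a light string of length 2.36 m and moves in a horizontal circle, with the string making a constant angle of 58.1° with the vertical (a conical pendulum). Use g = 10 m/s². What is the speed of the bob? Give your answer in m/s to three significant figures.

The radius of the circle is r = L sinθ = 2.36 × sin 58.1° = 2.004 m.
Horizontally T sinθ = mv²/r and vertically T cosθ = mg, so tanθ = v²/(rg).
v = √(r g tanθ) = √(2.004 × 10.0 × 1.607) = √32.19 = 5.674 m/s.

5.67 m/s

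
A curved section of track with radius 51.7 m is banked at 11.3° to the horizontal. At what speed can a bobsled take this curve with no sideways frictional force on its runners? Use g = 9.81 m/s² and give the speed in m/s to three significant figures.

10.1 m/s

On a frictionless banked curve, N sinθ = mv²/r and N cosθ = mg, so tanθ = v²/(rg).
v = √(r g tanθ) = √(51.7 × 9.81 × tan 11.3°) = √(51.7 × 9.81 × 0.1998) = √101.3 = 10.07 m/s.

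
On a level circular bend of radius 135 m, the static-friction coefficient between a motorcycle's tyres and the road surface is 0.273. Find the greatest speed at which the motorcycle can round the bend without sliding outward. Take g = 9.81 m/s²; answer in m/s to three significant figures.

Friction provides the centripetal force on a flat curve. At maximum speed it is at its limiting value: μ_s m g = m v²/r.
Mass cancels: v_max = √(μ_s g r) = √(0.273 × 9.81 × 135) = √361.5 = 19.01 m/s.

19.0 m/s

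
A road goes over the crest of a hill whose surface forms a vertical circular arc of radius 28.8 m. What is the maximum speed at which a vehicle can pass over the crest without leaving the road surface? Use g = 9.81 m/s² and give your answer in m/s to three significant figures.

At the crest the centre of the circle is below the vehicle, so the net downward (centripetal) force is mg − N = mv²/r.
The vehicle leaves the road when N → 0, giving v_max = √(g r) = √(9.81 × 28.8) = 16.81 m/s.

16.8 m/s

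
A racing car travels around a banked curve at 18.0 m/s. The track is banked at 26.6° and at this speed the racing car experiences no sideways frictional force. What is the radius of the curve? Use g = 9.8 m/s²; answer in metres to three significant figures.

Frictionless banking: tanθ = v²/(rg), so r = v²/(g tanθ).
r = (18.0)²/(9.8 × tan 26.6°) = 324.0/(9.8 × 0.5008) = 324.0/4.907 = 66.02 m.

66.0 m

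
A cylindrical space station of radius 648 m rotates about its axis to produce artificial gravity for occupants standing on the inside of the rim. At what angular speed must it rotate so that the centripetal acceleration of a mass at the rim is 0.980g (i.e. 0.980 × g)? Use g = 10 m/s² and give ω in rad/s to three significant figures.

0.123 rad/s

Centripetal acceleration a_c = ω²r. Setting ω²r = 0.980g:
ω = √(0.980g / r) = √(0.980 × 10.0 / 648) = √0.01512 = 0.1230 rad/s.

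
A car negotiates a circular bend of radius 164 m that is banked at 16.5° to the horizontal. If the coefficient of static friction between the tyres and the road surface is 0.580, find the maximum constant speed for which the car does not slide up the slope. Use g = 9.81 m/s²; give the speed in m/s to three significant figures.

41.3 m/s

At the maximum speed, friction acts down the slope at its limiting value f = μN. Radially (horizontal, toward centre): N sinθ + μN cosθ = mv²/r. Vertically: N cosθ − μN sinθ = mg.
Dividing: v² = r g (sinθ + μcosθ)/(cosθ − μsinθ).
sinθ + μcosθ = 0.2840 + 0.580×0.9588 = 0.8401; cosθ − μsinθ = 0.9588 − 0.580×0.2840 = 0.7941.
v² = 164 × 9.81 × 0.8401/0.7941 = 1702 m²/s², so v = 41.26 m/s.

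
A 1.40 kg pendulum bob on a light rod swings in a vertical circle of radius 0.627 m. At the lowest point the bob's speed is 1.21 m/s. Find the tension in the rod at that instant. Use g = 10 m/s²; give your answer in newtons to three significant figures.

17.3 N

At the lowest point, T points up (toward the centre) and the weight mg points down (away from the centre), so the net inward force is T − mg = mv²/r.
T = m(v²/r + g) = 1.40 × ((1.21)²/0.627 + 10.0) = 1.40 × (2.335 + 10.0) = 1.40 × 12.34 = 17.27 N.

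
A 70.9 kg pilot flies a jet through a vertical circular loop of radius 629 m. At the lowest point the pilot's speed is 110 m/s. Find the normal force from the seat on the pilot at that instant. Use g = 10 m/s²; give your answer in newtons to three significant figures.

2070 N

At the lowest point, N points up (toward the centre) and the weight mg points down (away from the centre), so the net inward force is N − mg = mv²/r.
N = m(v²/r + g) = 70.9 × ((110)²/629 + 10.0) = 70.9 × (19.24 + 10.0) = 70.9 × 29.24 = 2073 N.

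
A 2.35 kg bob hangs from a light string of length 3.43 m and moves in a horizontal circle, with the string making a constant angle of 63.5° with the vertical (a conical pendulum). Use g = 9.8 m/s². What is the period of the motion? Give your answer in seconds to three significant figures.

2.48 s

r = L sinθ = 3.070 m. From T sinθ = mω²r and T cosθ = mg: tanθ = ω²r/g, so ω² = g tanθ / r = g/(L cosθ).
ω = √(g/(L cosθ)) = √(9.8/(3.43 × 0.4462)) = √6.403 = 2.530 rad/s.
Period = 2π/ω = 2.483 s.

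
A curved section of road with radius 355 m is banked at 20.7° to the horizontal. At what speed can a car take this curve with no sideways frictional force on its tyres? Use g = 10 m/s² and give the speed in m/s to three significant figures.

36.6 m/s

On a frictionless banked curve, N sinθ = mv²/r and N cosθ = mg, so tanθ = v²/(rg).
v = √(r g tanθ) = √(355 × 10.0 × tan 20.7°) = √(355 × 10.0 × 0.3779) = √1341 = 36.63 m/s.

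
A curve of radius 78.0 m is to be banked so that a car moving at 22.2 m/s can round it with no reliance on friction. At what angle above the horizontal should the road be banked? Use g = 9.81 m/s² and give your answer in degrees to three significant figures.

For a frictionless banked turn: horizontally N sinθ = mv²/r and vertically N cosθ = mg.
Dividing: tanθ = v²/(r g) = (22.2)²/(78.0 × 9.81) = 492.8/765.2 = 0.6441.
θ = arctan(0.6441) = 32.78°.

32.8°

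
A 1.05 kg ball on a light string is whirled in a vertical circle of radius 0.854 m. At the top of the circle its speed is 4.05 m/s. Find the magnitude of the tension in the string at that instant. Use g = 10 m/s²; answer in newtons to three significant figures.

At the top, both T and the weight mg point inward (toward the centre), so T + mg = mv²/r.
T = m(v²/r − g) = 1.05 × ((4.05)²/0.854 − 10.0) = 1.05 × (19.21 − 10.0) = 1.05 × 9.207 = 9.667 N.

9.67 N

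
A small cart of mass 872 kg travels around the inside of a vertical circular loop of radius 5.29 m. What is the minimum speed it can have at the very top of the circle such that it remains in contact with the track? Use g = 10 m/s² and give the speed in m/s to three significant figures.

At the highest point the centre is directly below, so both the weight and N act inward: N + mg = mv²/r.
At minimum speed N → 0, so mg = mv_min²/r ⇒ v_min = √(g r) = √(10.0 × 5.29) = 7.273 m/s.

7.27 m/s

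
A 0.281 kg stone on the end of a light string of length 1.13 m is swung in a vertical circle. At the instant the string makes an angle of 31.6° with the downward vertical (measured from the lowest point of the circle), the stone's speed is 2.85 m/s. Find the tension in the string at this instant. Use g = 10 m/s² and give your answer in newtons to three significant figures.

Take the radial direction toward the centre of the circle as positive. The component of the weight along the string toward the centre is −mg cos φ (φ measured from the bottom), so Newton's second law along the string gives T − mg cos φ = m v²/r.
cos 31.6° = 0.8517, so T = m(v²/r + g cos φ) = 0.281 × ((2.85)²/1.13 + 10.0 × 0.8517) = 0.281 × (7.188 + (8.517)) = 0.281 × 15.71 = 4.413 N.

4.41 N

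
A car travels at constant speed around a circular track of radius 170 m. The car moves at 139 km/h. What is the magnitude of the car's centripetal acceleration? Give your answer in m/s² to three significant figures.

v = 139 km/h = 139/3.6 = 38.61 m/s.
a_c = v²/r = (38.61)²/170 = 1491/170 = 8.770 m/s².

8.77 m/s²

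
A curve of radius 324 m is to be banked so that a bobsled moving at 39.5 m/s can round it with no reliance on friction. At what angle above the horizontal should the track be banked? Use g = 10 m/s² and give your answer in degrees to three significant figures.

25.7°

For a frictionless banked turn: horizontally N sinθ = mv²/r and vertically N cosθ = mg.
Dividing: tanθ = v²/(r g) = (39.5)²/(324 × 10.0) = 1560/3240 = 0.4816.
θ = arctan(0.4816) = 25.71°.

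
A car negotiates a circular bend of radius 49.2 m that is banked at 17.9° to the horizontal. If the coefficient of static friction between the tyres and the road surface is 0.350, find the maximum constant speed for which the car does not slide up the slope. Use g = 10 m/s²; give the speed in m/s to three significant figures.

19.3 m/s

At the maximum speed, friction acts down the slope at its limiting value f = μN. Radially (horizontal, toward centre): N sinθ + μN cosθ = mv²/r. Vertically: N cosθ − μN sinθ = mg.
Dividing: v² = r g (sinθ + μcosθ)/(cosθ − μsinθ).
sinθ + μcosθ = 0.3074 + 0.350×0.9516 = 0.6404; cosθ − μsinθ = 0.9516 − 0.350×0.3074 = 0.8440.
v² = 49.2 × 10.0 × 0.6404/0.8440 = 373.3 m²/s², so v = 19.32 m/s.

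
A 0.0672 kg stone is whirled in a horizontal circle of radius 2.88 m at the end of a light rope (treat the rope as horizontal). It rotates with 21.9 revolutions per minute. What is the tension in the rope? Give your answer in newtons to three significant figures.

1.02 N

ω = 21.9 rev/min × 2π/60 = 2.293 rad/s, so v = ωr = 2.293 × 2.88 = 6.605 m/s.
The tension is the only horizontal force, so it supplies the full centripetal force: T = m v²/r = 0.0672 × (6.605)²/2.88 = 0.0672 × 43.62/2.88 = 1.018 N.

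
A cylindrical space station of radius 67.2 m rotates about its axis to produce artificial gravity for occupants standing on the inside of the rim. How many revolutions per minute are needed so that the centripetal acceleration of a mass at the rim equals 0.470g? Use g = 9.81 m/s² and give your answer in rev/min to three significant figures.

2.50 rev/min

Require ω²r = 0.470g, so ω = √(0.470 × 9.81/67.2) = 0.2619 rad/s.
In rev/min: ω × 60/(2π) = 0.2619 × 60/(2π) = 2.501 rev/min.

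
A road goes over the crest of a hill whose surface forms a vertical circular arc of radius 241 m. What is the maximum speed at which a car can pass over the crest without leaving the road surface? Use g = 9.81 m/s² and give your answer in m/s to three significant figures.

At the crest the centre of the circle is below the car, so the net downward (centripetal) force is mg − N = mv²/r.
The car leaves the road when N → 0, giving v_max = √(g r) = √(9.81 × 241) = 48.62 m/s.

48.6 m/s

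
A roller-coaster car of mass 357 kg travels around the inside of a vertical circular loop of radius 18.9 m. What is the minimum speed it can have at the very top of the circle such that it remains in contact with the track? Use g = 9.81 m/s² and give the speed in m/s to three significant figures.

13.6 m/s

At the top, both weight mg and N point toward the centre: N + mg = mv²/r.
At minimum speed N → 0, so mg = mv_min²/r ⇒ v_min = √(g r) = √(9.81 × 18.9) = 13.62 m/s.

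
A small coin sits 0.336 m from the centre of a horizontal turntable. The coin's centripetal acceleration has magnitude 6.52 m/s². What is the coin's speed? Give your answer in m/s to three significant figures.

a_c = v²/r ⇒ v = √(a_c · r) = √(6.52 × 0.336) = √2.191 = 1.480 m/s.

1.48 m/s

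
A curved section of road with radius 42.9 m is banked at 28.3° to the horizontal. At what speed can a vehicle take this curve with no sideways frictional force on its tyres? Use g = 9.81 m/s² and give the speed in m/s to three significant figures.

On a frictionless banked curve, N sinθ = mv²/r and N cosθ = mg, so tanθ = v²/(rg).
v = √(r g tanθ) = √(42.9 × 9.81 × tan 28.3°) = √(42.9 × 9.81 × 0.5384) = √226.6 = 15.05 m/s.

15.1 m/s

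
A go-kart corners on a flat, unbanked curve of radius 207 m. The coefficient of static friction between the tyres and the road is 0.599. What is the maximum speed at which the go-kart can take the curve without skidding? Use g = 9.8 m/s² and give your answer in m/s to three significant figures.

34.9 m/s

Friction provides the centripetal force on a flat curve. At maximum speed it is at its limiting value: μ_s m g = m v²/r.
Mass cancels: v_max = √(μ_s g r) = √(0.599 × 9.8 × 207) = √1215 = 34.86 m/s.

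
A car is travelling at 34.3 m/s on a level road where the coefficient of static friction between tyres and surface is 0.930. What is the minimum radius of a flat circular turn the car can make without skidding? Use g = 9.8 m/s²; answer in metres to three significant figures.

129 m

At the limit, μ_s m g = m v²/r, so r_min = v²/(μ_s g) = (34.3)²/(0.930 × 9.8) = 1176/9.114 = 129.1 m.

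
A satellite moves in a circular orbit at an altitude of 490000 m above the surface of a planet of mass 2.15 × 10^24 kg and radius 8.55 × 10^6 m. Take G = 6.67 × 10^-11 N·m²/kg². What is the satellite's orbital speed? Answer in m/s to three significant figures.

Orbital radius r = R + h = 8.55 × 10^6 + 490000 = 9.040 × 10^6 m.
Gravity supplies the centripetal force: G M m / r² = m v² / r, so v = √(GM/r).
v = √(6.67 × 10^-11 × 2.15 × 10^24 / 9.040 × 10^6) = √(1.586 × 10^7) = 3983 m/s.

3980 m/s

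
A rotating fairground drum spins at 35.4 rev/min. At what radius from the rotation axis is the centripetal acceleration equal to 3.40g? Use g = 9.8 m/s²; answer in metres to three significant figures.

ω = 35.4 rev/min × 2π/60 = 3.707 rad/s.
a_c = ω²r = 3.40g ⇒ r = 3.40 × 9.8 / (3.707)² = 33.32/13.74 = 2.425 m.

2.42 m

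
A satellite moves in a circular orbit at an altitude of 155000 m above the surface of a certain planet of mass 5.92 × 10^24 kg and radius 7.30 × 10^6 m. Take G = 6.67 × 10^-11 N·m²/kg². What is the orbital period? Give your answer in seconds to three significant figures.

6440 s

r = R + h = 7.30 × 10^6 + 155000 = 7.455 × 10^6 m. Gravity provides the centripetal force: G M m / r² = m v² / r ⇒ v = √(GM/r) = 7278 m/s.
T = 2πr/v = 2π × 7.455 × 10^6 / 7278 = 6436 s.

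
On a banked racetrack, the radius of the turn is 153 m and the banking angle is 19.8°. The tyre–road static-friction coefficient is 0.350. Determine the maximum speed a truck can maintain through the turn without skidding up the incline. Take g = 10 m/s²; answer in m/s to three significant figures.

At the maximum speed, friction acts down the slope at its limiting value f = μN. Radially (horizontal, toward centre): N sinθ + μN cosθ = mv²/r. Vertically: N cosθ − μN sinθ = mg.
Dividing: v² = r g (sinθ + μcosθ)/(cosθ − μsinθ).
sinθ + μcosθ = 0.3387 + 0.350×0.9409 = 0.6680; cosθ − μsinθ = 0.9409 − 0.350×0.3387 = 0.8223.
v² = 153 × 10.0 × 0.6680/0.8223 = 1243 m²/s², so v = 35.26 m/s.

35.3 m/s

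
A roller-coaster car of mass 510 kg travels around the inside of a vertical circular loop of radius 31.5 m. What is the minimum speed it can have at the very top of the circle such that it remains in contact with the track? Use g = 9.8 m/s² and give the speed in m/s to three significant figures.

17.6 m/s

At the highest point the centre is directly below, so both the weight and N act inward: N + mg = mv²/r.
At minimum speed N → 0, so mg = mv_min²/r ⇒ v_min = √(g r) = √(9.8 × 31.5) = 17.57 m/s.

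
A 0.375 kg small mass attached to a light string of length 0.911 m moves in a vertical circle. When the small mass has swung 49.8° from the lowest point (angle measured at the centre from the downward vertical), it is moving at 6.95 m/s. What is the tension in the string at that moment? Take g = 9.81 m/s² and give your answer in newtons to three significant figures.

22.3 N

Take the radial direction toward the centre of the circle as positive. The component of the weight along the string toward the centre is −mg cos φ (φ measured from the bottom), so Newton's second law along the string gives T − mg cos φ = m v²/r.
cos 49.8° = 0.6455, so T = m(v²/r + g cos φ) = 0.375 × ((6.95)²/0.911 + 9.81 × 0.6455) = 0.375 × (53.02 + (6.332)) = 0.375 × 59.35 = 22.26 N.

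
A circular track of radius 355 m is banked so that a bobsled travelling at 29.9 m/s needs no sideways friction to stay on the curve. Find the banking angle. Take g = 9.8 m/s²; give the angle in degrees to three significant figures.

For a frictionless banked turn: horizontally N sinθ = mv²/r and vertically N cosθ = mg.
Dividing: tanθ = v²/(r g) = (29.9)²/(355 × 9.8) = 894.0/3479 = 0.2570.
θ = arctan(0.2570) = 14.41°.

14.4°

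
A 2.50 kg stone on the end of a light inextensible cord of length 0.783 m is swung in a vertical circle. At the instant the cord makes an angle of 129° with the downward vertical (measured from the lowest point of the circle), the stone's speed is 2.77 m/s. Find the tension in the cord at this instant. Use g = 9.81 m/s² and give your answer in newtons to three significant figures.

9.06 N

Take the radial direction toward the centre of the circle as positive. The component of the weight along the string toward the centre is −mg cos φ (φ measured from the bottom), so Newton's second law along the string gives T − mg cos φ = m v²/r.
cos 129° = -0.6293, so T = m(v²/r + g cos φ) = 2.50 × ((2.77)²/0.783 + 9.81 × -0.6293) = 2.50 × (9.799 + (-6.174)) = 2.50 × 3.626 = 9.064 N.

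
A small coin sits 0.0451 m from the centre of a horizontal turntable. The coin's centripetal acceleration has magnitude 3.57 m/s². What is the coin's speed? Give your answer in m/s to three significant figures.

a_c = v²/r ⇒ v = √(a_c · r) = √(3.57 × 0.0451) = √0.1610 = 0.4013 m/s.

0.401 m/s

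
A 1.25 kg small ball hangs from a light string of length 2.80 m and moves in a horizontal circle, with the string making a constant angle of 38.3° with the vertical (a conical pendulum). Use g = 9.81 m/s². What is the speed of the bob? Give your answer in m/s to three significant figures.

3.67 m/s

The radius of the circle is r = L sinθ = 2.80 × sin 38.3° = 1.735 m.
Horizontally T sinθ = mv²/r and vertically T cosθ = mg, so tanθ = v²/(rg).
v = √(r g tanθ) = √(1.735 × 9.81 × 0.7898) = √13.44 = 3.667 m/s.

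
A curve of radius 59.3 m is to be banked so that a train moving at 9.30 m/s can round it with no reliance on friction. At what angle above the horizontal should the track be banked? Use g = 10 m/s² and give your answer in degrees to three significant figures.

With no friction, the horizontal component of the normal force provides the centripetal force: N sinθ = mv²/r, while N cosθ = mg vertically.
Dividing: tanθ = v²/(r g) = (9.30)²/(59.3 × 10.0) = 86.49/593.0 = 0.1459.
θ = arctan(0.1459) = 8.298°.

8.30°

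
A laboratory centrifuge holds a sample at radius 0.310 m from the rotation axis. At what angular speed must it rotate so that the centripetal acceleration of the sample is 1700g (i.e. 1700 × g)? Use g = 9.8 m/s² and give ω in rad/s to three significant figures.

Centripetal acceleration a_c = ω²r. Setting ω²r = 1700g:
ω = √(1700g / r) = √(1700 × 9.8 / 0.310) = √53740 = 231.8 rad/s.

232 rad/s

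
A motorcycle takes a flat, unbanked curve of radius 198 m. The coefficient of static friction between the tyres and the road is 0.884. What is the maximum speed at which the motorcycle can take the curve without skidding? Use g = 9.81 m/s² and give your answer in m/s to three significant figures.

On a flat curve, static friction is the only horizontal force, so it must supply the full centripetal force: μ_s m g = m v²/r.
Mass cancels: v_max = √(μ_s g r) = √(0.884 × 9.81 × 198) = √1717 = 41.44 m/s.

41.4 m/s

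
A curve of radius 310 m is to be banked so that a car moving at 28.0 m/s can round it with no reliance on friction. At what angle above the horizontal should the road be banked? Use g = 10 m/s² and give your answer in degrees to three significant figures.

14.2°

With no friction, the horizontal component of the normal force provides the centripetal force: N sinθ = mv²/r, while N cosθ = mg vertically.
Dividing: tanθ = v²/(r g) = (28.0)²/(310 × 10.0) = 784.0/3100 = 0.2529.
θ = arctan(0.2529) = 14.19°.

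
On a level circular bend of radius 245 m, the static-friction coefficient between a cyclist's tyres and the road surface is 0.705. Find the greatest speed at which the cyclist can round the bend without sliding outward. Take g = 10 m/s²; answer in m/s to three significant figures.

On a flat curve, static friction is the only horizontal force, so it must supply the full centripetal force: μ_s m g = m v²/r.
Mass cancels: v_max = √(μ_s g r) = √(0.705 × 10.0 × 245) = √1727 = 41.56 m/s.

41.6 m/s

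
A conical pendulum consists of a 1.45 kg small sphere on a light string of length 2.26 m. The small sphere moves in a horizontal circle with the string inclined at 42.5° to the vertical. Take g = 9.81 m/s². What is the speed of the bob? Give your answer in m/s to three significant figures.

3.70 m/s

The radius of the circle is r = L sinθ = 2.26 × sin 42.5° = 1.527 m.
Horizontally T sinθ = mv²/r and vertically T cosθ = mg, so tanθ = v²/(rg).
v = √(r g tanθ) = √(1.527 × 9.81 × 0.9163) = √13.73 = 3.705 m/s.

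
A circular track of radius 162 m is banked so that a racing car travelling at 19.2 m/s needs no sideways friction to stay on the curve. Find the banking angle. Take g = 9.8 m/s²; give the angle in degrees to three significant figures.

13.1°

For a frictionless banked turn: horizontally N sinθ = mv²/r and vertically N cosθ = mg.
Dividing: tanθ = v²/(r g) = (19.2)²/(162 × 9.8) = 368.6/1588 = 0.2322.
θ = arctan(0.2322) = 13.07°.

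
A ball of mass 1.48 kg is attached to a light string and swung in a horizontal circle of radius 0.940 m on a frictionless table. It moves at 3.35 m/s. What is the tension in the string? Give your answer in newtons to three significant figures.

17.7 N

The tension is the only horizontal force, so it supplies the full centripetal force: T = m v²/r = 1.48 × (3.350)²/0.940 = 1.48 × 11.22/0.940 = 17.67 N.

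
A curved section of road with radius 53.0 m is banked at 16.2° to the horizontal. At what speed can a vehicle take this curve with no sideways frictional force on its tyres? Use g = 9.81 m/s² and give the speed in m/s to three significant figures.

On a frictionless banked curve, N sinθ = mv²/r and N cosθ = mg, so tanθ = v²/(rg).
v = √(r g tanθ) = √(53.0 × 9.81 × tan 16.2°) = √(53.0 × 9.81 × 0.2905) = √151.1 = 12.29 m/s.

12.3 m/s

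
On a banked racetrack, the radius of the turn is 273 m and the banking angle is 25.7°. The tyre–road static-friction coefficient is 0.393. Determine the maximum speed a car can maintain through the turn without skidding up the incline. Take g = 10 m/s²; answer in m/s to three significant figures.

At the maximum speed, friction acts down the slope at its limiting value f = μN. Radially (horizontal, toward centre): N sinθ + μN cosθ = mv²/r. Vertically: N cosθ − μN sinθ = mg.
Dividing: v² = r g (sinθ + μcosθ)/(cosθ − μsinθ).
sinθ + μcosθ = 0.4337 + 0.393×0.9011 = 0.7878; cosθ − μsinθ = 0.9011 − 0.393×0.4337 = 0.7306.
v² = 273 × 10.0 × 0.7878/0.7306 = 2943 m²/s², so v = 54.25 m/s.

54.3 m/s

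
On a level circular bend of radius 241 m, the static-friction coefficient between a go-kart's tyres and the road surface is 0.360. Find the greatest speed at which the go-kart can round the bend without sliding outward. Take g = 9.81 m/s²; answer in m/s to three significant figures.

29.2 m/s

On a flat curve, static friction is the only horizontal force, so it must supply the full centripetal force: μ_s m g = m v²/r.
Mass cancels: v_max = √(μ_s g r) = √(0.360 × 9.81 × 241) = √851.1 = 29.17 m/s.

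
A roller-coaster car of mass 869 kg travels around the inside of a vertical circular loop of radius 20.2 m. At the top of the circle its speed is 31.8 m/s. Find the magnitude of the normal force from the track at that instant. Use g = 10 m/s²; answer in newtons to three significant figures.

At the top, both N and the weight mg point inward (toward the centre), so N + mg = mv²/r.
N = m(v²/r − g) = 869 × ((31.8)²/20.2 − 10.0) = 869 × (50.06 − 10.0) = 869 × 40.06 = 34810 N.

34800 N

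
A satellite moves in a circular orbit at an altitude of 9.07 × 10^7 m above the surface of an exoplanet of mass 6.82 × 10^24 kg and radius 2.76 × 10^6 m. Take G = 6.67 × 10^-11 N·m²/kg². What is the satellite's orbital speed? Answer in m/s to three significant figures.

Orbital radius r = R + h = 2.76 × 10^6 + 9.07 × 10^7 = 9.346 × 10^7 m.
Gravity supplies the centripetal force: G M m / r² = m v² / r, so v = √(GM/r).
v = √(6.67 × 10^-11 × 6.82 × 10^24 / 9.346 × 10^7) = √(4.867 × 10^6) = 2206 m/s.

2210 m/s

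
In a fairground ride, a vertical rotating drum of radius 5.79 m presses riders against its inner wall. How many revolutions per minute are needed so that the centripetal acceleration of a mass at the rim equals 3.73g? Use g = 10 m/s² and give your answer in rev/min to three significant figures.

Require ω²r = 3.73g, so ω = √(3.73 × 10.0/5.79) = 2.538 rad/s.
In rev/min: ω × 60/(2π) = 2.538 × 60/(2π) = 24.24 rev/min.

24.2 rev/min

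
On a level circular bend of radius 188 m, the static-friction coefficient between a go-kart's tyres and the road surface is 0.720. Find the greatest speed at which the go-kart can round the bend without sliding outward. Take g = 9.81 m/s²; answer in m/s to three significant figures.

On a flat curve, static friction is the only horizontal force, so it must supply the full centripetal force: μ_s m g = m v²/r.
Mass cancels: v_max = √(μ_s g r) = √(0.720 × 9.81 × 188) = √1328 = 36.44 m/s.

36.4 m/s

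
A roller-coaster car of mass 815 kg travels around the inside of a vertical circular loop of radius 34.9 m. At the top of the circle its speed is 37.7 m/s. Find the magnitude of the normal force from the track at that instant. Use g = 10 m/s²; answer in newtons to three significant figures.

At the top, both N and the weight mg point inward (toward the centre), so N + mg = mv²/r.
N = m(v²/r − g) = 815 × ((37.7)²/34.9 − 10.0) = 815 × (40.72 − 10.0) = 815 × 30.72 = 25040 N.

25000 N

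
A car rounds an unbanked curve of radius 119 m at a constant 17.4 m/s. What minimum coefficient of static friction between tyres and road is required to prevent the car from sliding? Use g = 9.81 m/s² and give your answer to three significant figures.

Friction provides the centripetal force: μ_s m g = m v²/r, so μ_s = v²/(g r) = (17.40)²/(9.81 × 119) = 302.8/1167 = 0.2593.

0.259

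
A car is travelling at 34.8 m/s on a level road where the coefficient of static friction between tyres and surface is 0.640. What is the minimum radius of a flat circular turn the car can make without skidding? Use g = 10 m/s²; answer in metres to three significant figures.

189 m

At the limit, μ_s m g = m v²/r, so r_min = v²/(μ_s g) = (34.8)²/(0.640 × 10.0) = 1211/6.400 = 189.2 m.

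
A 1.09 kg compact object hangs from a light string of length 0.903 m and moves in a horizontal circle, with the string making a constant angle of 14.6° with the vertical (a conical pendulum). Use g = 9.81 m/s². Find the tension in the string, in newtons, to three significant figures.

Vertically the bob has no acceleration, so T cosθ = mg.
T = mg/cosθ = 1.09 × 9.81 / cos 14.6° = 10.69/0.9677 = 11.05 N.

11.0 N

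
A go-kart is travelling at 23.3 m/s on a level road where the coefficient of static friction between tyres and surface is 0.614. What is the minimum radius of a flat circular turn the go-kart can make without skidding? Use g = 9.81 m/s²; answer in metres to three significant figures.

90.1 m

At the limit, μ_s m g = m v²/r, so r_min = v²/(μ_s g) = (23.3)²/(0.614 × 9.81) = 542.9/6.023 = 90.13 m.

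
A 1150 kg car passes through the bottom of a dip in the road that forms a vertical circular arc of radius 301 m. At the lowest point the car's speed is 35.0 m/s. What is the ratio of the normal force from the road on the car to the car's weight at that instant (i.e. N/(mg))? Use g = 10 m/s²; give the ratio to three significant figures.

At the bottom, N − mg = mv²/r, so N = m(v²/r + g) and N/(mg) = v²/(rg) + 1 = (35.0)²/(301 × 10.0) + 1 = 0.4070 + 1 = 1.407.

1.41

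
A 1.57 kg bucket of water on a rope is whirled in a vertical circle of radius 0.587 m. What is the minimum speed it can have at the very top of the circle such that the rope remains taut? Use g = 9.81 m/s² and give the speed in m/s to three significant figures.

2.40 m/s

At the top, both weight mg and T point toward the centre: T + mg = mv²/r.
At minimum speed T → 0, so mg = mv_min²/r ⇒ v_min = √(g r) = √(9.81 × 0.587) = 2.400 m/s.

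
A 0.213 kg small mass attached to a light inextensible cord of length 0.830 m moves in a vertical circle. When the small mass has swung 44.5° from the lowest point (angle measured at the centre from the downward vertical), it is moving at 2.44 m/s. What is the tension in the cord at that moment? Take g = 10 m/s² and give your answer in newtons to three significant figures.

3.05 N

Take the radial direction toward the centre of the circle as positive. The component of the weight along the string toward the centre is −mg cos φ (φ measured from the bottom), so Newton's second law along the string gives T − mg cos φ = m v²/r.
cos 44.5° = 0.7133, so T = m(v²/r + g cos φ) = 0.213 × ((2.44)²/0.830 + 10.0 × 0.7133) = 0.213 × (7.173 + (7.133)) = 0.213 × 14.31 = 3.047 N.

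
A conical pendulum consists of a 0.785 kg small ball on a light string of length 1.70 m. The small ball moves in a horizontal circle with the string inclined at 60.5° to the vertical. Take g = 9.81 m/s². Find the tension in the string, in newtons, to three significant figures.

15.6 N

Vertically the bob has no acceleration, so T cosθ = mg.
T = mg/cosθ = 0.785 × 9.81 / cos 60.5° = 7.701/0.4924 = 15.64 N.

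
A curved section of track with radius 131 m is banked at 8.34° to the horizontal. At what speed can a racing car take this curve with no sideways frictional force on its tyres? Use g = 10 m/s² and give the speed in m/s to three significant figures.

On a frictionless banked curve, N sinθ = mv²/r and N cosθ = mg, so tanθ = v²/(rg).
v = √(r g tanθ) = √(131 × 10.0 × tan 8.34°) = √(131 × 10.0 × 0.1466) = √192.0 = 13.86 m/s.

13.9 m/s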